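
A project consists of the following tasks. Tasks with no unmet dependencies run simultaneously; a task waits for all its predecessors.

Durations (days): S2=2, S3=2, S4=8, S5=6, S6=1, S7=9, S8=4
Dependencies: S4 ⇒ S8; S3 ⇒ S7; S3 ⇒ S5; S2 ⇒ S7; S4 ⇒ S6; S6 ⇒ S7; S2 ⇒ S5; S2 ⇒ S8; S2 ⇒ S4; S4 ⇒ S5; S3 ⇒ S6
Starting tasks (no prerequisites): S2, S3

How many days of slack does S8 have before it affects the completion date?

6

The longest chain is S2→S4→S6→S7 = 2+8+1+9 = 20; overall finish 20 days.
The longest chain containing S8 totals 14 days.
Float = 20 − 14 = 6.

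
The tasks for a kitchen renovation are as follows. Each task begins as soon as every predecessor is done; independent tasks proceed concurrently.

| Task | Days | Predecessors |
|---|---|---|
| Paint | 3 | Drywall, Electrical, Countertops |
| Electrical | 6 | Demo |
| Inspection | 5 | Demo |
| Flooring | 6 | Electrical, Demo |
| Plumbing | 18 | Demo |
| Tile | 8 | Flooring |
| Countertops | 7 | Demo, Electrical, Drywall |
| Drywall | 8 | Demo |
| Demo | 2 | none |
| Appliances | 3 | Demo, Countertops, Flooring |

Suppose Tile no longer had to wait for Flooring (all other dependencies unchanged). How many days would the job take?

20

Before: longest chain Demo→Electrical→Flooring→Tile = 2+6+6+8 = 22, finish 22.
Without Flooring→Tile, Tile's earliest start moves from 14 to 0.
The longest chain is now Demo→Plumbing = 2+18 = 20, so the job takes 20 days.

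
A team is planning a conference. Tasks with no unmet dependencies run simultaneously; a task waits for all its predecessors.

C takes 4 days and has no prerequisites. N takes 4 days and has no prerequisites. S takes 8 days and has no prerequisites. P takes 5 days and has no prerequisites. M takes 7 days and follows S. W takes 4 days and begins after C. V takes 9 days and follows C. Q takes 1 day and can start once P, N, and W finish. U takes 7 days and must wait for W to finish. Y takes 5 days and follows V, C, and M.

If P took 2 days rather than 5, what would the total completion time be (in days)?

Critical path before the change: S→M→Y = 8+7+5 = 20 giving 20 days.
The longest path through P is only 6 days, so P has float 14.
That remains the longest chain; total 20 days.

20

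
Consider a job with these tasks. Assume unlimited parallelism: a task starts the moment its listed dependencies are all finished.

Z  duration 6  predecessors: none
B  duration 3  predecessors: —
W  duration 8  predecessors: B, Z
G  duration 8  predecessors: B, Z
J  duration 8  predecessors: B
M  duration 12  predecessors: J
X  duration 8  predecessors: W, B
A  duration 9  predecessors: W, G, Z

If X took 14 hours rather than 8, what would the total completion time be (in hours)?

28

The binding path is Z→W→A = 6+8+9 = 23; finish at 23 hours.
The longest path through X is only 22 hours, so X has float 1.
Now Z→W→X = 6+8+14 = 28 is longest, so the finish becomes 28 hours.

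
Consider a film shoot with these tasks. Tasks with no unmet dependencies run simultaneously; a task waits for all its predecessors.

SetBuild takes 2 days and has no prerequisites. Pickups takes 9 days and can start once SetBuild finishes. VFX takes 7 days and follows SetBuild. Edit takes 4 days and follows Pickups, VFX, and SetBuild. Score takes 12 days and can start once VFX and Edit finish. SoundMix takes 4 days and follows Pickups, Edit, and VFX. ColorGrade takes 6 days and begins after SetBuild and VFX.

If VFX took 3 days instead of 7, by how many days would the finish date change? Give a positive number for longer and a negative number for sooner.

As given, the longest chain is SetBuild→Pickups→Edit→Score = 2+9+4+12 = 27, so the finish is 27 days.
The longest path through VFX is only 25 days, so VFX has float 2.
That remains the longest chain; total 27 days.
Change in finish: 27 − 27 = +0 days.

0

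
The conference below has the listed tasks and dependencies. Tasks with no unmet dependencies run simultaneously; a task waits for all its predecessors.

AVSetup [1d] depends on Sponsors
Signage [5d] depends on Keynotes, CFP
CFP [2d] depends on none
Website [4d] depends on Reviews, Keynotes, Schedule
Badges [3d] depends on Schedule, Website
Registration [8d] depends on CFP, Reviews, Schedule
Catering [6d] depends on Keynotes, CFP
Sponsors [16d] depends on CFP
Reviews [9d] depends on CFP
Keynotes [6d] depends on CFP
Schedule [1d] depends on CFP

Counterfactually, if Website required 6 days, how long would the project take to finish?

20

Baseline: CFP→Reviews→Registration = 2+9+8 = 19 → 19 days.
Website has 1 day of float (longest path through it is 18).
Now CFP→Reviews→Website→Badges = 2+9+6+3 = 20 is longest, so the finish becomes 20 days.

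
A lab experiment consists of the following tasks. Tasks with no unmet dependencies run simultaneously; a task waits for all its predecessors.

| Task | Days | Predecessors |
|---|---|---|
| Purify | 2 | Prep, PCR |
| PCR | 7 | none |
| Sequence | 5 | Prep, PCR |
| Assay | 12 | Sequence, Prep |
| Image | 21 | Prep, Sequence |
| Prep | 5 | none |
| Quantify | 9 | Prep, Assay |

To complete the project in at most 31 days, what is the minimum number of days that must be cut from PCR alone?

Current finish: 33 days; target: 31.
PCR is on every critical path, so each day cut from PCR cuts the finish by one (this holds down to a finish of 31).
Need 33 − 31 = 2 days off PCR → PCR becomes 5 days, finish becomes 31.

2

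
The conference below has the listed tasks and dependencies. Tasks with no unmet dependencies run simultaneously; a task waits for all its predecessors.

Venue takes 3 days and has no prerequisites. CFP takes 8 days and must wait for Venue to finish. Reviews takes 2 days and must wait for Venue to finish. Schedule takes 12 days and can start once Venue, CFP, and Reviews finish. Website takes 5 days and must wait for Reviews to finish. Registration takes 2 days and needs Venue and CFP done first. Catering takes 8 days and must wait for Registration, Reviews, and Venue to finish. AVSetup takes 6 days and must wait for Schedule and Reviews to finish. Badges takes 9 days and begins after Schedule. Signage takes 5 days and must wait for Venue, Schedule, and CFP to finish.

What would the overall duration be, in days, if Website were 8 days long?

Critical path before the change: Venue→CFP→Schedule→Badges = 3+8+12+9 = 32 giving 32 days.
The longest path through Website is only 10 days, so Website has float 22.
The critical path is still Venue→CFP→Schedule→Badges; finish is now 32 days.

32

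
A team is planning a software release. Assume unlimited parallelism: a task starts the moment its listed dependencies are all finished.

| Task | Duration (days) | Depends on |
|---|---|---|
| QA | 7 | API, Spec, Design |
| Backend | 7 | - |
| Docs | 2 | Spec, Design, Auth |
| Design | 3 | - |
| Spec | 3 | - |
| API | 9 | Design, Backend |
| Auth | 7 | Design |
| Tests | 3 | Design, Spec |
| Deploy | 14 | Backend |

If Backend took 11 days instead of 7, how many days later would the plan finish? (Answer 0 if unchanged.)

Baseline: Backend→API→QA = 7+9+7 = 23 → 23 days.
Since Backend is critical, the +4 change carries straight to that chain (now 27 days).
The critical path is still Backend→API→QA; finish is now 27 days.
Change in finish: 27 − 23 = +4 days.

4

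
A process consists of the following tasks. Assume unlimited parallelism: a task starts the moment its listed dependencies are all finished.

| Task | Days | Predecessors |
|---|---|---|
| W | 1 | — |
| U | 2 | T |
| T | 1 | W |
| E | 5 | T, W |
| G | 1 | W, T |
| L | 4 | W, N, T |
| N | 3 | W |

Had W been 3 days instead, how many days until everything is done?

The binding path is W→N→L = 1+3+4 = 8; finish at 8 days.
W is on the critical path; changing it to 3 makes that path 10 days.
That remains the longest chain; total 10 days.

10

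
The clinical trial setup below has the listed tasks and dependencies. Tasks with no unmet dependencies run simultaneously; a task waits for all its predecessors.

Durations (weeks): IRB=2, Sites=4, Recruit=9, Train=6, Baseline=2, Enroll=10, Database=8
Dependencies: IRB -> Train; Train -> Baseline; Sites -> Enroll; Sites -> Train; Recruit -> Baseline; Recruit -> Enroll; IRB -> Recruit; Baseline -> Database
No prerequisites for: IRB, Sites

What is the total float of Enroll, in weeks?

0

Critical path: IRB→Recruit→Baseline→Database = 2+9+2+8 = 21, so the finish is 21 weeks.
Enroll finishes as early as 21 and must finish by 21.
So Enroll can slip 21 − 21 = 0 weeks.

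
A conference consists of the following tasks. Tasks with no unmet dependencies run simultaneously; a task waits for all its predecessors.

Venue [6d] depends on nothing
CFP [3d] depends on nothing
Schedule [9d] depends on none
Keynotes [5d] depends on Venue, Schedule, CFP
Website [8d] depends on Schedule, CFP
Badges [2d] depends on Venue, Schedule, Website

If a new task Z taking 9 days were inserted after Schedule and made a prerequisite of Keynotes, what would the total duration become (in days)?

23

Originally the conference takes 19 days.
With Z inserted, Keynotes now waits for max(Venue, Schedule, CFP, Z).
New critical path: Schedule→Z→Keynotes = 9+9+5 = 23 ⇒ 23 days.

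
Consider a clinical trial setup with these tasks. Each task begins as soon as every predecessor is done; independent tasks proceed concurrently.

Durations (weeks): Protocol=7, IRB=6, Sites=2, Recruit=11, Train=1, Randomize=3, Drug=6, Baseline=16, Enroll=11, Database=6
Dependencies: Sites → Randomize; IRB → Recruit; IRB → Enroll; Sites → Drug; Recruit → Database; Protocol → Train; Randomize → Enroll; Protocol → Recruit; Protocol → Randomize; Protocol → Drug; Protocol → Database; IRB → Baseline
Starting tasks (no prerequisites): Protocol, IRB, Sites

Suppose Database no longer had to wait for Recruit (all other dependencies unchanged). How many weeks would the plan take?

Before: longest chain Protocol→Recruit→Database = 7+11+6 = 24, finish 24.
Without Recruit→Database, Database's earliest start moves from 18 to 7.
New critical path: IRB→Baseline = 6+16 = 22 ⇒ 22 weeks.

22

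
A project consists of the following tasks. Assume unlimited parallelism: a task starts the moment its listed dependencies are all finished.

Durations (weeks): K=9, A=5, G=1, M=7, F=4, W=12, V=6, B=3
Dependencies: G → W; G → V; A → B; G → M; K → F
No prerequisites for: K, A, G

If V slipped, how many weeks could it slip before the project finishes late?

6

K→F = 9+4 = 13 sets the makespan at 13 weeks.
Longest path through V: 7 weeks (earliest finish 7, latest finish 13).
Float = 13 − 7 = 6.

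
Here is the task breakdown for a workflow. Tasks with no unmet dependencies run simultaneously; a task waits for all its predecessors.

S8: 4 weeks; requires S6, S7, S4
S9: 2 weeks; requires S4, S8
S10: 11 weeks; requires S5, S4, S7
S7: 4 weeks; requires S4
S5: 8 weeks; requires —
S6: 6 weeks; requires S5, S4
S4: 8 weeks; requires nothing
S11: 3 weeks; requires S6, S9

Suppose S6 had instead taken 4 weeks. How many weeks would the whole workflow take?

23

Critical path before the change: S4→S6→S8→S9→S11 = 8+6+4+2+3 = 23 giving 23 weeks.
S6 lies on that path, so at 4 weeks the path becomes 21 weeks.
Now S4→S7→S10 = 8+4+11 = 23 is longest, so the finish becomes 23 weeks.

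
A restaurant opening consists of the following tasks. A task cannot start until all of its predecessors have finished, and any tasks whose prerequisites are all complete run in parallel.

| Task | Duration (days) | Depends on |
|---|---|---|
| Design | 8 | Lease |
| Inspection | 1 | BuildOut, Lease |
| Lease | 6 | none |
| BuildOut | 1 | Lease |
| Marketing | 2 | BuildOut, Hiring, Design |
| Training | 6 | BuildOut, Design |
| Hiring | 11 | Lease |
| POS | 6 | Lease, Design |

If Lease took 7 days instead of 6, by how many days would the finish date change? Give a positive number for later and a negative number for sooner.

The binding path is Lease→Design→Training = 6+8+6 = 20; finish at 20 days.
Since Lease is critical, the +1 change carries straight to that chain (now 21 days).
No other chain overtakes it, so the finish is 21 days.
Change in finish: 21 − 20 = +1 days.

1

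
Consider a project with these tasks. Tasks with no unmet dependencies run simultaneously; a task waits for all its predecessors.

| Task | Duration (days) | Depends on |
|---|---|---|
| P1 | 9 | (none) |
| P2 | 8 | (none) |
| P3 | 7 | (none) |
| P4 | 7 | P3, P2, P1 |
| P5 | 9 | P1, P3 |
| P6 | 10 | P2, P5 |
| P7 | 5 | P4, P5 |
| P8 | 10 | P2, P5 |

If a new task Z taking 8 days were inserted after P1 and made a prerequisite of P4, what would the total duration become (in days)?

Originally the schedule takes 28 days.
With Z inserted, P4 now waits for max(P3, P2, P1, Z).
New critical path: P1→Z→P4→P7 = 9+8+7+5 = 29 ⇒ 29 days.

29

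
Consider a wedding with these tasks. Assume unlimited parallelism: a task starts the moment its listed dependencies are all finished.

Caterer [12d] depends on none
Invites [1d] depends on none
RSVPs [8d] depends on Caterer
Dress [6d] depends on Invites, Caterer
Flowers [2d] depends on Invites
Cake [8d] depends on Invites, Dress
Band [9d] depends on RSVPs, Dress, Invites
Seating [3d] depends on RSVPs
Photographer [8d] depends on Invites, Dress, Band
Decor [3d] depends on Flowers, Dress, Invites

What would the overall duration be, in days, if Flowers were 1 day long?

37

Critical path before the change: Caterer→RSVPs→Band→Photographer = 12+8+9+8 = 37 giving 37 days.
The longest path through Flowers is only 6 days, so Flowers has float 31.
No other chain overtakes it, so the finish is 37 days.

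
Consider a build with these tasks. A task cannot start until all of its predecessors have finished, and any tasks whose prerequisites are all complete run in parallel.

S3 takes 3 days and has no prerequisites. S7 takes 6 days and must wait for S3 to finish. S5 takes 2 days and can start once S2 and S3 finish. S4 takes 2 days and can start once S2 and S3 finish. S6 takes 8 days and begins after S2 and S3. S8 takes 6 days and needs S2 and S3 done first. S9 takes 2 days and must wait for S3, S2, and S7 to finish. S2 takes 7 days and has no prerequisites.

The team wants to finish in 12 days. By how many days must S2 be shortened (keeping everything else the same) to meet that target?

Current finish: 15 days; target: 12.
S2 is on every critical path, so each day cut from S2 cuts the finish by one (this holds down to a finish of 11).
Need 15 − 12 = 3 days off S2 → S2 becomes 4 days, finish becomes 12.

3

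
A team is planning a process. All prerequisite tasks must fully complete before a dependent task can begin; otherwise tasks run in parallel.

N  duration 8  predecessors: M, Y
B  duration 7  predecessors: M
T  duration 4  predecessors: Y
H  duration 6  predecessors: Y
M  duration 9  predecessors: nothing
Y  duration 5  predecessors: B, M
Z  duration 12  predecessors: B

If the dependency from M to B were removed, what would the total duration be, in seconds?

Original critical path: M→B→Y→N = 9+7+5+8 = 29 ⇒ 29 seconds.
Without M→B, B's earliest start moves from 9 to 0.
After: M→Y→N = 9+5+8 = 22 → 22 seconds.

22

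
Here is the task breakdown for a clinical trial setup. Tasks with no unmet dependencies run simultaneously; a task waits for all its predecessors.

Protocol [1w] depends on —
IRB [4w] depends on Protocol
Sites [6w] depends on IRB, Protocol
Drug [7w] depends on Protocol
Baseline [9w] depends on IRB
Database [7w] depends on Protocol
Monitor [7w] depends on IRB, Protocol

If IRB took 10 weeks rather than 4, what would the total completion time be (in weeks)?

20

As given, the longest chain is Protocol→IRB→Baseline = 1+4+9 = 14, so the finish is 14 weeks.
Since IRB is critical, the +6 change carries straight to that chain (now 20 weeks).
The critical path is still Protocol→IRB→Baseline; finish is now 20 weeks.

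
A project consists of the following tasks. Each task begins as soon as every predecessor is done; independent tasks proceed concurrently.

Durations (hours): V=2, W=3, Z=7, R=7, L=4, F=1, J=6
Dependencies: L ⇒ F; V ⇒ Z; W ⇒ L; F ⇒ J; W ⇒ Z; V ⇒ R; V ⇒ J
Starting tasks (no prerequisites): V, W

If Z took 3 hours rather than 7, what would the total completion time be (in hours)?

The binding path is W→L→F→J = 3+4+1+6 = 14; finish at 14 hours.
Z has 4 hours of float (longest path through it is 10).
No other chain overtakes it, so the finish is 14 hours.

14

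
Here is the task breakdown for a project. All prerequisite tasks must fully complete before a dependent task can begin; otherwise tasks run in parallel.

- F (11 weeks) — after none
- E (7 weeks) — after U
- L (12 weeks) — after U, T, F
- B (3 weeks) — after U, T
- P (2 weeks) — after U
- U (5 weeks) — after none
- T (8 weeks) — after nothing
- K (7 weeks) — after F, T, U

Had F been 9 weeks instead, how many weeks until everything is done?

21

Actual critical path: F→L = 11+12 = 23 ⇒ 23 weeks.
F lies on that path, so at 9 weeks the path becomes 21 weeks.
The critical path is still F→L; finish is now 21 weeks.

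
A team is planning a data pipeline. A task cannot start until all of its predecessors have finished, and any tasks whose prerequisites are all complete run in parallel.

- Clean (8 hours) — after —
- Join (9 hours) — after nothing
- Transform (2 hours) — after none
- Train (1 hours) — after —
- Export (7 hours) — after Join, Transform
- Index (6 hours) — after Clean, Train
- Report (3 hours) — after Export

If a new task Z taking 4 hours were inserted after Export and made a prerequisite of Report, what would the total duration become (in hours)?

Originally the project takes 19 hours.
With Z inserted, Report now waits for max(Export, Z).
New critical path: Join→Export→Z→Report = 9+7+4+3 = 23 ⇒ 23 hours.

23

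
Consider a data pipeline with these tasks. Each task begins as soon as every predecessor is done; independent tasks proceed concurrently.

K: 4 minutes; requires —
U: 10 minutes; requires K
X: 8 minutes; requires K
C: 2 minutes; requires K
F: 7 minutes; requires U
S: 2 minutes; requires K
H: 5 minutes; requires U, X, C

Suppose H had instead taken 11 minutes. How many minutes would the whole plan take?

As given, the longest chain is K→U→F = 4+10+7 = 21, so the finish is 21 minutes.
The longest path through H is only 19 minutes, so H has float 2.
Now K→U→H = 4+10+11 = 25 is longest, so the finish becomes 25 minutes.

25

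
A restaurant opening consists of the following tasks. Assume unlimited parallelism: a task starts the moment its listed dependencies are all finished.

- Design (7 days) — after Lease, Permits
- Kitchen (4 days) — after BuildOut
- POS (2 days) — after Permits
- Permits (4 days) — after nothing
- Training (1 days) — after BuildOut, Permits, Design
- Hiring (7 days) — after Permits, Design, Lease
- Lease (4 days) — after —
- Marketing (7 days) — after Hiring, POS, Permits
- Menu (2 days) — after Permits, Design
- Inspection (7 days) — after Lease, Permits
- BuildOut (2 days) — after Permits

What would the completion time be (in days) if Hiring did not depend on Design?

Original critical path: Lease→Design→Hiring→Marketing = 4+7+7+7 = 25 ⇒ 25 days.
Without Design→Hiring, Hiring's earliest start moves from 11 to 4.
After: Lease→Hiring→Marketing = 4+7+7 = 18 → 18 days.

18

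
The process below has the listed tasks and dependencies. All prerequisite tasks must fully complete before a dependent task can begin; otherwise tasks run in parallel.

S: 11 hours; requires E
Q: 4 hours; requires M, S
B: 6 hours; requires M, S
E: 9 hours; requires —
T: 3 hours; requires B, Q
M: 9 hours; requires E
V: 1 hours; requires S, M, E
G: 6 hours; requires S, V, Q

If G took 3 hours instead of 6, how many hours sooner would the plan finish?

Baseline: E→S→Q→G = 9+11+4+6 = 30 → 30 hours.
Since G is critical, the -3 change carries straight to that chain (now 27 hours).
New critical path: E→S→B→T = 9+11+6+3 = 29 ⇒ 29 hours.
Change in finish: 29 − 30 = -1 hours.

1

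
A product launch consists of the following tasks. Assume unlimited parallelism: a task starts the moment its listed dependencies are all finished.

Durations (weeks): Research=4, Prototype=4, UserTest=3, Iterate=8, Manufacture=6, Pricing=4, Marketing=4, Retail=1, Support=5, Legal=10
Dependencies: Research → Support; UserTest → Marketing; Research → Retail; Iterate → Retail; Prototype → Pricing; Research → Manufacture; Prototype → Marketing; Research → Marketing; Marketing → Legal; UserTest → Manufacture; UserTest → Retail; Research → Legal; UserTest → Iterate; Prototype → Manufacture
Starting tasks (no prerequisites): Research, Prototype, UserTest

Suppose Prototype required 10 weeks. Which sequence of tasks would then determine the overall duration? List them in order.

Prototype, Marketing, Legal

Actual critical path: Prototype→Marketing→Legal = 4+4+10 = 18 ⇒ 18 weeks.
Prototype is on the critical path; changing it to 10 makes that path 24 weeks.
That remains the longest chain; total 24 weeks.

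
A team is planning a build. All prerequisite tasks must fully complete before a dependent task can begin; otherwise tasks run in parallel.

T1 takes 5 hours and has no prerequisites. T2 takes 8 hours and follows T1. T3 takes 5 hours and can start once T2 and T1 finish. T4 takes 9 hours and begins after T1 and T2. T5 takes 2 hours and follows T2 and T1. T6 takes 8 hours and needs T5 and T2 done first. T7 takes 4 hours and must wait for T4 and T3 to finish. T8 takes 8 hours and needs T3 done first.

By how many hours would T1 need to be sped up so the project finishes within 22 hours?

Current finish: 26 hours; target: 22.
T1 is on every critical path, so each hour cut from T1 cuts the finish by one (this holds down to a finish of 22).
Need 26 − 22 = 4 hours off T1 → T1 becomes 1 hour, finish becomes 22.

4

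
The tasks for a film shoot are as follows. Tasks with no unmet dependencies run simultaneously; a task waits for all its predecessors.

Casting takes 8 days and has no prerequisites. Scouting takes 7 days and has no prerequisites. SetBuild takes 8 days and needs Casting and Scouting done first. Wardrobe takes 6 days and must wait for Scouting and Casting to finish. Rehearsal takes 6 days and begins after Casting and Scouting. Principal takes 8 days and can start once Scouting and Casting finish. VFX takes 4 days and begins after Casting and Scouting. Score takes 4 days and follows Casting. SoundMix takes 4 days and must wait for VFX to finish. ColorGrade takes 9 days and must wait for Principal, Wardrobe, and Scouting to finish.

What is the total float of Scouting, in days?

1

Critical path: Casting→Principal→ColorGrade = 8+8+9 = 25, so the finish is 25 days.
Longest path through Scouting: 24 days (earliest finish 7, latest finish 8).
Float = 25 − 24 = 1.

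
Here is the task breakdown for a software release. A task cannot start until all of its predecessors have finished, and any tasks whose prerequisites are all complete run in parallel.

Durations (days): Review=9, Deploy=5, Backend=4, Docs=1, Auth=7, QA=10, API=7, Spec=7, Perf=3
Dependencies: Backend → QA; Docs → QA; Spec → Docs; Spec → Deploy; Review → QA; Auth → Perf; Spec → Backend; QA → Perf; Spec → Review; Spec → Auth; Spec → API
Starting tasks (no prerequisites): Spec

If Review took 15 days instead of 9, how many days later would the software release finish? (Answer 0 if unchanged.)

6

Baseline: Spec→Review→QA→Perf = 7+9+10+3 = 29 → 29 days.
Review is on the critical path; changing it to 15 makes that path 35 days.
The critical path is still Spec→Review→QA→Perf; finish is now 35 days.
Change in finish: 35 − 29 = +6 days.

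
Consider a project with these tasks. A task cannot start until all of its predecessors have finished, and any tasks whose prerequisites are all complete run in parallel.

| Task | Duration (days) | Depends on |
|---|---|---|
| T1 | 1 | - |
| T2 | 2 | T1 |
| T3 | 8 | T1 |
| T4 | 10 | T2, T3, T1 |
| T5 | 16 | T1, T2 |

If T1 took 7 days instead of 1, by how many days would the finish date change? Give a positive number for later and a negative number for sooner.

As given, the longest chain is T1→T2→T5 = 1+2+16 = 19, so the finish is 19 days.
Since T1 is critical, the +6 change carries straight to that chain (now 25 days).
That remains the longest chain; total 25 days.
Change in finish: 25 − 19 = +6 days.

6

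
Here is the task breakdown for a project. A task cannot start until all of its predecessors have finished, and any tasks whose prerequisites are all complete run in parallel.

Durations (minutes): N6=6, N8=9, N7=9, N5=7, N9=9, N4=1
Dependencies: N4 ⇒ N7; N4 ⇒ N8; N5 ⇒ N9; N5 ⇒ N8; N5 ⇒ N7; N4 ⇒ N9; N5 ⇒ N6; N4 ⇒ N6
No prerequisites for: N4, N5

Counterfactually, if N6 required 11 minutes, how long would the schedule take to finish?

18

Baseline: N5→N7 = 7+9 = 16 → 16 minutes.
N6 has 3 minutes of float (longest path through it is 13).
New critical path: N5→N6 = 7+11 = 18 ⇒ 18 minutes.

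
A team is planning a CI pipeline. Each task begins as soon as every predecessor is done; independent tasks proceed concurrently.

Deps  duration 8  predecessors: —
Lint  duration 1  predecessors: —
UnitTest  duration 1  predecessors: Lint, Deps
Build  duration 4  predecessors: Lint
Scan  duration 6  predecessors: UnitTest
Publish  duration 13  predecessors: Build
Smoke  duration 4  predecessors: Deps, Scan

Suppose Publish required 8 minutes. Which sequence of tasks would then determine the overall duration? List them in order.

Deps, UnitTest, Scan, Smoke

As given, the longest chain is Deps→UnitTest→Scan→Smoke = 8+1+6+4 = 19, so the finish is 19 minutes.
The longest path through Publish is only 18 minutes, so Publish has float 1.
No other chain overtakes it, so the finish is 19 minutes.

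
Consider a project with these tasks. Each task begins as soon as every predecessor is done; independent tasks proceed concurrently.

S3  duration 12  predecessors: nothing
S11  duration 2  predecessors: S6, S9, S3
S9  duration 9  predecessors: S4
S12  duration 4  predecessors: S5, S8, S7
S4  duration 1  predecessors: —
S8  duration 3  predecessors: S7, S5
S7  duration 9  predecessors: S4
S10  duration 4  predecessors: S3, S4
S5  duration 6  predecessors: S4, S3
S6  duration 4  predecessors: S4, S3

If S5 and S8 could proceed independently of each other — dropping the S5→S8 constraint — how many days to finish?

22

Original critical path: S3→S5→S8→S12 = 12+6+3+4 = 25 ⇒ 25 days.
Without S5→S8, S8's earliest start moves from 18 to 10.
New critical path: S3→S5→S12 = 12+6+4 = 22 ⇒ 22 days.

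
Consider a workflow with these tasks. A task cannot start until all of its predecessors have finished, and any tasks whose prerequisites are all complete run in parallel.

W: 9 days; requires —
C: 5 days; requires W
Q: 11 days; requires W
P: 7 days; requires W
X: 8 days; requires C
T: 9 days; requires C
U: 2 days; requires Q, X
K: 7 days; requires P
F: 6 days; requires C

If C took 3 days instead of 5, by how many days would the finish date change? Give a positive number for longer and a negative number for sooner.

Critical path before the change: W→C→X→U = 9+5+8+2 = 24 giving 24 days.
C lies on that path, so at 3 days the path becomes 22 days.
Now W→P→K = 9+7+7 = 23 is longest, so the finish becomes 23 days.
Change in finish: 23 − 24 = -1 days.

-1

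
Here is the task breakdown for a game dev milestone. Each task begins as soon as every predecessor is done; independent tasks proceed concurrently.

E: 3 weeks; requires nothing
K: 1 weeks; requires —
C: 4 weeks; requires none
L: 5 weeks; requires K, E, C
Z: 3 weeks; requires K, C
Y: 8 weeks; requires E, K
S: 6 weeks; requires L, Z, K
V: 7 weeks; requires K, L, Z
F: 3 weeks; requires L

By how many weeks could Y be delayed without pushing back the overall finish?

Critical path: C→L→V = 4+5+7 = 16, so the finish is 16 weeks.
Longest path through Y: 11 weeks (earliest finish 11, latest finish 16).
Slack of Y = 8 − 3 = 5 weeks.

5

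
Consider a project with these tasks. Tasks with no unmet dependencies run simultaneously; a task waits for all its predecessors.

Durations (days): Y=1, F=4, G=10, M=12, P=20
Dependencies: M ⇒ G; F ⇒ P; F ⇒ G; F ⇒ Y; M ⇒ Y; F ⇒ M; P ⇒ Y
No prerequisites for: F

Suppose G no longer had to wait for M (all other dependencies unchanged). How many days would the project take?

25

Before: longest chain F→M→G = 4+12+10 = 26, finish 26.
Without M→G, G's earliest start moves from 16 to 4.
New critical path: F→P→Y = 4+20+1 = 25 ⇒ 25 days.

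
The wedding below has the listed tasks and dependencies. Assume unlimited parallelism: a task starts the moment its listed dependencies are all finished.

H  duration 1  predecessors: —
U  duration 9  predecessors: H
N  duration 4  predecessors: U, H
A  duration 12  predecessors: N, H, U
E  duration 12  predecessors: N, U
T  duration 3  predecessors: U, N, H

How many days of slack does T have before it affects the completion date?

The longest chain is H→U→N→A = 1+9+4+12 = 26; overall finish 26 days.
T finishes as early as 17 and must finish by 26.
Float = 26 − 17 = 9.

9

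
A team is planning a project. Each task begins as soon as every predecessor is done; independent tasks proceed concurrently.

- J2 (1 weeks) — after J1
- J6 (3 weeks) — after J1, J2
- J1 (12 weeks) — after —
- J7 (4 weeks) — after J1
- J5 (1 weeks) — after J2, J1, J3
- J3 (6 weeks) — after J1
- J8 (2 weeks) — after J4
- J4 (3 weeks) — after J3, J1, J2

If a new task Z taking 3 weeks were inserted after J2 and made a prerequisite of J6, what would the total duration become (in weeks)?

23

Originally the schedule takes 23 weeks.
With Z inserted, J6 now waits for max(J1, J2, Z).
New critical path: J1→J3→J4→J8 = 12+6+3+2 = 23 ⇒ 23 weeks.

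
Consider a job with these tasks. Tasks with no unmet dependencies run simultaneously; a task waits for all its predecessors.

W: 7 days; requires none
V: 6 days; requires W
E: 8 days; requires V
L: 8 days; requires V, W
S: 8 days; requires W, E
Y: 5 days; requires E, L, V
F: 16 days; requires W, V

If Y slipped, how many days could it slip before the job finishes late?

3

W→V→E→S = 7+6+8+8 = 29 sets the makespan at 29 days.
Longest path through Y: 26 days (earliest finish 26, latest finish 29).
Slack of Y = 24 − 21 = 3 days.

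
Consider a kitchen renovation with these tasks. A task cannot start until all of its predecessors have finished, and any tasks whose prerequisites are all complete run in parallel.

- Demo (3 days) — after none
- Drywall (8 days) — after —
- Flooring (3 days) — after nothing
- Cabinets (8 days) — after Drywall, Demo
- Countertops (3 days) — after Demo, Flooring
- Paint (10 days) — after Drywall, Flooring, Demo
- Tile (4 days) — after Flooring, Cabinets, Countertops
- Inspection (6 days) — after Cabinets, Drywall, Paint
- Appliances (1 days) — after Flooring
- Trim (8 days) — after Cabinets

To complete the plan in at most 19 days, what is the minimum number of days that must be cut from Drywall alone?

5

Current finish: 24 days; target: 19.
Drywall is on every critical path, so each day cut from Drywall cuts the finish by one (this holds down to a finish of 19).
Need 24 − 19 = 5 days off Drywall → Drywall becomes 3 days, finish becomes 19.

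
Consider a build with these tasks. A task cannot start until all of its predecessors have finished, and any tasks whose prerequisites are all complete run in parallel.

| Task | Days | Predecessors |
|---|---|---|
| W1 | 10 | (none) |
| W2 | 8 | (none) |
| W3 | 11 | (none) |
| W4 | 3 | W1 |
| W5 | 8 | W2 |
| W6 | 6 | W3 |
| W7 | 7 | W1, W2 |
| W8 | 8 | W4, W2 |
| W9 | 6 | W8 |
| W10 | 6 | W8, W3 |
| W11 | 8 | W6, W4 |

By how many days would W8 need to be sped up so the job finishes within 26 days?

1

Current finish: 27 days; target: 26.
W8 is on every critical path, so each day cut from W8 cuts the finish by one (this holds down to a finish of 25).
Need 27 − 26 = 1 day off W8 → W8 becomes 7 days, finish becomes 26.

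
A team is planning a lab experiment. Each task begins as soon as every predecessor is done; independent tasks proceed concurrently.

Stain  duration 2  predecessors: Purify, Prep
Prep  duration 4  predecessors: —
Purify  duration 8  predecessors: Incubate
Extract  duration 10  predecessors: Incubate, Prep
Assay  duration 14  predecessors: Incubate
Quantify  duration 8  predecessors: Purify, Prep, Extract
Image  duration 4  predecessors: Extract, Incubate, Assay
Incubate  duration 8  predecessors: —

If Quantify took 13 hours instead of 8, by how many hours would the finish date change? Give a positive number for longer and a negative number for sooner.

Actual critical path: Incubate→Extract→Quantify = 8+10+8 = 26 ⇒ 26 hours.
Quantify is on the critical path; changing it to 13 makes that path 31 hours.
No other chain overtakes it, so the finish is 31 hours.
Change in finish: 31 − 26 = +5 hours.

5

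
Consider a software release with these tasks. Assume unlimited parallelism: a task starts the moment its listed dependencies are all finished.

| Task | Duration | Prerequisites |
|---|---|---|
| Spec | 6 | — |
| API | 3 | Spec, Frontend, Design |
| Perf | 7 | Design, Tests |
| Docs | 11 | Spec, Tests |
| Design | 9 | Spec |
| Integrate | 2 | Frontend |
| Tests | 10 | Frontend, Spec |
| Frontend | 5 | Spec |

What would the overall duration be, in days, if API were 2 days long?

32

The binding path is Spec→Frontend→Tests→Docs = 6+5+10+11 = 32; finish at 32 days.
The longest path through API is only 18 days, so API has float 14.
The critical path is still Spec→Frontend→Tests→Docs; finish is now 32 days.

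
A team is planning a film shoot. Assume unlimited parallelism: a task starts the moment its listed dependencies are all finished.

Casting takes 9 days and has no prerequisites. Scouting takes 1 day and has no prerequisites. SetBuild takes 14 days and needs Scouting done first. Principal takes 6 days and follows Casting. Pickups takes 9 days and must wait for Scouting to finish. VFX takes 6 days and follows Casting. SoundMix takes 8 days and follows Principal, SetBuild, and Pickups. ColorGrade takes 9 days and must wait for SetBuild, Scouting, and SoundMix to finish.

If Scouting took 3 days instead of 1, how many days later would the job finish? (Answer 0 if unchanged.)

Actual critical path: Scouting→SetBuild→SoundMix→ColorGrade = 1+14+8+9 = 32 ⇒ 32 days.
Scouting lies on that path, so at 3 days the path becomes 34 days.
No other chain overtakes it, so the finish is 34 days.
Change in finish: 34 − 32 = +2 days.

2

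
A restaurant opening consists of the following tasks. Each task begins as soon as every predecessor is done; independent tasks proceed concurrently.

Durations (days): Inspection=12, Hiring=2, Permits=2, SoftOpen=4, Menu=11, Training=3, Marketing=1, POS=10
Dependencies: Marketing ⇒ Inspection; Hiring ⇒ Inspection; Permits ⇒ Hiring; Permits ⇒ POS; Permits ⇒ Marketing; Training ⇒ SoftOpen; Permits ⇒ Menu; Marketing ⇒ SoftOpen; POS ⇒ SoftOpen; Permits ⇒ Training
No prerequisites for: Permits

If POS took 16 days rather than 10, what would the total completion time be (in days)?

22

The binding path is Permits→POS→SoftOpen = 2+10+4 = 16; finish at 16 days.
Since POS is critical, the +6 change carries straight to that chain (now 22 days).
The critical path is still Permits→POS→SoftOpen; finish is now 22 days.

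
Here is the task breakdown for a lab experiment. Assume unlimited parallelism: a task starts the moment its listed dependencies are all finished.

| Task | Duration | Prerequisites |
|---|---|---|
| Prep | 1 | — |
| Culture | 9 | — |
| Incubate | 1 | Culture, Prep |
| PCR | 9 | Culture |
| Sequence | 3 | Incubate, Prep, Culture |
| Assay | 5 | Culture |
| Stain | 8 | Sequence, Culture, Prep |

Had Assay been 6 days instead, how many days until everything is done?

21

Actual critical path: Culture→Incubate→Sequence→Stain = 9+1+3+8 = 21 ⇒ 21 days.
Assay is off the critical path — its longest chain is 14 days, giving 7 of slack.
That remains the longest chain; total 21 days.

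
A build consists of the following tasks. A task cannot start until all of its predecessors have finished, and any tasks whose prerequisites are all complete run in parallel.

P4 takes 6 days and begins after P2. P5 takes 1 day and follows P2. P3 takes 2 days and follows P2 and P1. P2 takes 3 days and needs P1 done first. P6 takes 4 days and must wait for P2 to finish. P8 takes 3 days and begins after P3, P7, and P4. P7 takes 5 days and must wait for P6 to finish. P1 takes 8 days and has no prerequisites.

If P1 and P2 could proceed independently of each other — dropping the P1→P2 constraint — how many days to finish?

Before: longest chain P1→P2→P6→P7→P8 = 8+3+4+5+3 = 23, finish 23.
Without P1→P2, P2's earliest start moves from 8 to 0.
New critical path: P2→P6→P7→P8 = 3+4+5+3 = 15 ⇒ 15 days.

15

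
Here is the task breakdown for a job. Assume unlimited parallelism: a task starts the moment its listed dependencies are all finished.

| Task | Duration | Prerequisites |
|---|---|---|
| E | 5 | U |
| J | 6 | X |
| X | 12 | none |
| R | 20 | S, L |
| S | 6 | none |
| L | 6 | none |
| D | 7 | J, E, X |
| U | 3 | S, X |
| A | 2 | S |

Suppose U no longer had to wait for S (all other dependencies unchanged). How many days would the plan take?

27

Before: longest chain X→U→E→D = 12+3+5+7 = 27, finish 27.
Dropping S→U doesn't change U's earliest start (12); another predecessor still binds.
New critical path: X→U→E→D = 12+3+5+7 = 27 ⇒ 27 days.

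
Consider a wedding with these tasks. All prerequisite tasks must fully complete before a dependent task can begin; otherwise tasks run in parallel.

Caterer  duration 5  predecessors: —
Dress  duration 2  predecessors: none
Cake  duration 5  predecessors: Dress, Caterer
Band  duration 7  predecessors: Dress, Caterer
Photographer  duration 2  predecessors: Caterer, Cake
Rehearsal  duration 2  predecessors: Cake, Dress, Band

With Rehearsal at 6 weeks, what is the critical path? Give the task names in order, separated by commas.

As given, the longest chain is Caterer→Band→Rehearsal = 5+7+2 = 14, so the finish is 14 weeks.
Since Rehearsal is critical, the +4 change carries straight to that chain (now 18 weeks).
That remains the longest chain; total 18 weeks.

Caterer, Band, Rehearsal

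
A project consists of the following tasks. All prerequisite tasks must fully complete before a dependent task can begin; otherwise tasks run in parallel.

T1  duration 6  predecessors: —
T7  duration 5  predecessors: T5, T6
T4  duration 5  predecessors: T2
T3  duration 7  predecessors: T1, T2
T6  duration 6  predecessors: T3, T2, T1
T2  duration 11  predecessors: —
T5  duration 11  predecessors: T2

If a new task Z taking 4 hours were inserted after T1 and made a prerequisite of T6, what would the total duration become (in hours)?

29

Originally the project takes 29 hours.
With Z inserted, T6 now waits for max(T3, T2, T1, Z).
New critical path: T2→T3→T6→T7 = 11+7+6+5 = 29 ⇒ 29 hours.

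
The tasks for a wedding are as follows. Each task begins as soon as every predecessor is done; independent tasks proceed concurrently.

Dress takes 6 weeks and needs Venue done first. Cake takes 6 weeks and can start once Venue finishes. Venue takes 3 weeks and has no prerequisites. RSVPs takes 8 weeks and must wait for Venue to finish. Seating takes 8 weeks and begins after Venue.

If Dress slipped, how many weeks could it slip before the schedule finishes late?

Critical path: Venue→RSVPs = 3+8 = 11, so the finish is 11 weeks.
The longest chain containing Dress totals 9 weeks.
Float = 11 − 9 = 2.

2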